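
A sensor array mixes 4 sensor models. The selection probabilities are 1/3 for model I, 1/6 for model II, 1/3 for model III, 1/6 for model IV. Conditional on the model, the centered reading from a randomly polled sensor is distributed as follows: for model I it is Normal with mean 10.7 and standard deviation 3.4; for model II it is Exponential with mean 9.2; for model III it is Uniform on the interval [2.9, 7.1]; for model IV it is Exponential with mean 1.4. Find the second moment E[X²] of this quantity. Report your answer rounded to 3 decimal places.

79.707

For each component E[X²] = Var + (mean)², giving I: 126.05; II: 169.28; III: 26.47; IV: 3.92.
Overall E[X²] = 0.333333·126.05 + 0.166667·169.28 + 0.333333·26.47 + 0.166667·3.92 = 79.7067.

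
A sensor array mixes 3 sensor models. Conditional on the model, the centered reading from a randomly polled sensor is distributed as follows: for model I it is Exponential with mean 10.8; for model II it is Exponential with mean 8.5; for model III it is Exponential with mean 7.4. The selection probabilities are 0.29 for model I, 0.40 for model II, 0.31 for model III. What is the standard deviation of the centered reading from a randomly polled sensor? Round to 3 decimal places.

Per component, I: μ=10.8, E[X²]=233.28; II: μ=8.5, E[X²]=144.5; III: μ=7.4, E[X²]=109.52.
E[X] = 0.29·10.8 + 0.4·8.5 + 0.31·7.4 = 8.826.
E[X²] = 0.29·233.28 + 0.4·144.5 + 0.31·109.52 = 159.402.
Var(X) = E[X²] − (E[X])² = 159.402 − 77.8983 = 81.5041.
SD(X) = √81.5041 = 9.02796.

9.028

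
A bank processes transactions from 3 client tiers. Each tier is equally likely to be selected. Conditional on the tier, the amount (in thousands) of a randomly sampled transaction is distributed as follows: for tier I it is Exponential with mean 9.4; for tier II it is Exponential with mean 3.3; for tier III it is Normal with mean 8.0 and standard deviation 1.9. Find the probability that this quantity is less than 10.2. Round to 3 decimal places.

Conditional on each tier, P(X < 10.2): I: 0.662134; II: 0.954539; III: 0.876547.
By total probability, P(X < 10.2) = 0.333333·0.662134 + 0.333333·0.954539 + 0.333333·0.876547 = 0.831073.

0.831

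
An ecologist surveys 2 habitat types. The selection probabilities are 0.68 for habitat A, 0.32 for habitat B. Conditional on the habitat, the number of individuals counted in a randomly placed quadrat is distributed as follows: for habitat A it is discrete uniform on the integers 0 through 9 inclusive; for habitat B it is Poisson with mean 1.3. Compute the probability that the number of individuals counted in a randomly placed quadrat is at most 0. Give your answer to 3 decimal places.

0.155

Conditional on each habitat, P(X ≤ 0): A: 0.1; B: 0.272532.
By total probability, P(X ≤ 0) = 0.68·0.1 + 0.32·0.272532 = 0.15521.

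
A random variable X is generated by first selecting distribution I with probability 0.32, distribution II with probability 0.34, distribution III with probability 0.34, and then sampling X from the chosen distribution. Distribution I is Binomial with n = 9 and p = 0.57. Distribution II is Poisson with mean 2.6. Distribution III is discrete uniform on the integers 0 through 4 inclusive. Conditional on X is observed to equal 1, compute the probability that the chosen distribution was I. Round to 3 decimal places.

0.014

Likelihoods P(X=1 | ·): I: 0.00599605; II: 0.193111; III: 0.2.
Posterior ∝ prior × likelihood. Numerator for I: 0.32·0.00599605 = 0.00191873.
Normalizing constant: 0.32·0.00599605 + 0.34·0.193111 + 0.34·0.2 = 0.135577.
P(I | observation) = 0.00191873 / 0.135577 = 0.0141524.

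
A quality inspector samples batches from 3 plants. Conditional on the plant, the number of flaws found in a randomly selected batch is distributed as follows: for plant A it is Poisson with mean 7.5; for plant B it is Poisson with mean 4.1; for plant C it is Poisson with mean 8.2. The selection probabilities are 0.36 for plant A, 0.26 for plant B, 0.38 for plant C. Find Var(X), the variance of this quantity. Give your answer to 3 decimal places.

Per component, A: μ=7.5, E[X²]=63.75; B: μ=4.1, E[X²]=20.91; C: μ=8.2, E[X²]=75.44.
E[X] = 0.36·7.5 + 0.26·4.1 + 0.38·8.2 = 6.882.
E[X²] = 0.36·63.75 + 0.26·20.91 + 0.38·75.44 = 57.0538.
Var(X) = E[X²] − (E[X])² = 57.0538 − 47.3619 = 9.69188.

9.692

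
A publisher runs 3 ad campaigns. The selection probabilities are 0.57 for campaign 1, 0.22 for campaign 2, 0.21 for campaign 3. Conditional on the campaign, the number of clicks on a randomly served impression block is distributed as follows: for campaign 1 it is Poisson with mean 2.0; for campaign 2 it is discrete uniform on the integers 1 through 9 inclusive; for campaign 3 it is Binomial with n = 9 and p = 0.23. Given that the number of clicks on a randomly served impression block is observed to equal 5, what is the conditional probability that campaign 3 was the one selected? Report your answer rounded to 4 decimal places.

0.1174

Likelihoods P(X=5 | ·): 1: 0.0360894; 2: 0.111111; 3: 0.0285084.
Posterior ∝ prior × likelihood. Numerator for 3: 0.21·0.0285084 = 0.00598676.
Normalizing constant: 0.57·0.0360894 + 0.22·0.111111 + 0.21·0.0285084 = 0.0510022.
P(3 | observation) = 0.00598676 / 0.0510022 = 0.117382.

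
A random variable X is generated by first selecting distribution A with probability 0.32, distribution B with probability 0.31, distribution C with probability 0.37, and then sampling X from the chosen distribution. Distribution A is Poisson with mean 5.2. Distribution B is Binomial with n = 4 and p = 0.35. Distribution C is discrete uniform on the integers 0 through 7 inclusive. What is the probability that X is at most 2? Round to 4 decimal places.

Conditional on each component, P(X ≤ 2): A: 0.108787; B: 0.873519; C: 0.375.
By total probability, P(X ≤ 2) = 0.32·0.108787 + 0.31·0.873519 + 0.37·0.375 = 0.444353.

0.4444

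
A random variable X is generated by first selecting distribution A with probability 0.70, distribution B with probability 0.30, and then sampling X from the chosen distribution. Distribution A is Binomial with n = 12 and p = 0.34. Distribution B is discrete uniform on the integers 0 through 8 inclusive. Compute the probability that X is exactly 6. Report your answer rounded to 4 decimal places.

Conditional on each component, P(X = 6): A: 0.11798; B: 0.111111.
By total probability, P(X = 6) = 0.7·0.11798 + 0.3·0.111111 = 0.115919.

0.1159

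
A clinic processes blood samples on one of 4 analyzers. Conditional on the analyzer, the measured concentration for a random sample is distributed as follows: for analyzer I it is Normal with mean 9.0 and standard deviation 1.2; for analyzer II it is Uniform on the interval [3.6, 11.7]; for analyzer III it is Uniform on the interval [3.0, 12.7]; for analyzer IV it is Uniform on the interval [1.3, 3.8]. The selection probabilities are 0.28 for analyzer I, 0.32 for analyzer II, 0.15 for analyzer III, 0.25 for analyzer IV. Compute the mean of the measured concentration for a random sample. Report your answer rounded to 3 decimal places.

Component means — I: 9; II: 7.65; III: 7.85; IV: 2.55.
E[X] = 0.28·9 + 0.32·7.65 + 0.15·7.85 + 0.25·2.55 = 6.783.

6.783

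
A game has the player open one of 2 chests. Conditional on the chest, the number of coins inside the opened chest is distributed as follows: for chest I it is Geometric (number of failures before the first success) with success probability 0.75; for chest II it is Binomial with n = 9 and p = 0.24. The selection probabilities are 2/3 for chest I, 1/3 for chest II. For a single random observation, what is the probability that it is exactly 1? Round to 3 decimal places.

0.205

Conditional on each chest, P(X = 1): I: 0.1875; II: 0.240416.
By total probability, P(X = 1) = 0.666667·0.1875 + 0.333333·0.240416 = 0.205139.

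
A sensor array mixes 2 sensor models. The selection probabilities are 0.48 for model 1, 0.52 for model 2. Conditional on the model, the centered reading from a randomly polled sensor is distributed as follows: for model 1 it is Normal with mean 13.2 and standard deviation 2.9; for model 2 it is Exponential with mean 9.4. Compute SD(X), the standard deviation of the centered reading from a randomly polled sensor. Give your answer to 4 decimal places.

7.3204

Per component, 1: μ=13.2, E[X²]=182.65; 2: μ=9.4, E[X²]=176.72.
E[X] = 0.48·13.2 + 0.52·9.4 = 11.224.
E[X²] = 0.48·182.65 + 0.52·176.72 = 179.566.
Var(X) = E[X²] − (E[X])² = 179.566 − 125.978 = 53.5882.
SD(X) = √53.5882 = 7.3204.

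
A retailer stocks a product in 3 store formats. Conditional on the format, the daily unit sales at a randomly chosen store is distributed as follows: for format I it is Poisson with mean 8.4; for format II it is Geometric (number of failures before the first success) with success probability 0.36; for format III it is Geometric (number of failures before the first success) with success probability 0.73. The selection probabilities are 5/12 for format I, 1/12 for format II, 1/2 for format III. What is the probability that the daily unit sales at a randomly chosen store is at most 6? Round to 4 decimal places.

Conditional on each format, P(X ≤ 6): I: 0.266993; II: 0.95602; III: 0.999895.
By total probability, P(X ≤ 6) = 0.416667·0.266993 + 0.0833333·0.95602 + 0.5·0.999895 = 0.690863.

0.6909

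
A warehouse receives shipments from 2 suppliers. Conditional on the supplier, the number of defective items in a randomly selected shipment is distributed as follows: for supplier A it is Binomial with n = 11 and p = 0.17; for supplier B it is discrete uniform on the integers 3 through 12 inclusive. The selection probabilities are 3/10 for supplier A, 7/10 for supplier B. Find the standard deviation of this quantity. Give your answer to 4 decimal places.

3.5912

Per component, A: μ=1.87, E[X²]=5.049; B: μ=7.5, E[X²]=64.5.
E[X] = 0.3·1.87 + 0.7·7.5 = 5.811.
E[X²] = 0.3·5.049 + 0.7·64.5 = 46.6647.
Var(X) = E[X²] − (E[X])² = 46.6647 − 33.7677 = 12.897.
SD(X) = √12.897 = 3.59124.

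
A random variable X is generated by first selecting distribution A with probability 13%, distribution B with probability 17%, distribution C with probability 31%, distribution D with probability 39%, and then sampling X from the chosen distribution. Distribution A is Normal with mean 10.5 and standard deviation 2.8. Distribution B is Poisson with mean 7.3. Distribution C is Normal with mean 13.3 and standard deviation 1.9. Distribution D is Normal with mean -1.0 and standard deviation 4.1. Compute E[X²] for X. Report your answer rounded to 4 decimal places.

For each component E[X²] = Var + (mean)², giving A: 118.09; B: 60.59; C: 180.5; D: 17.81.
Overall E[X²] = 0.13·118.09 + 0.17·60.59 + 0.31·180.5 + 0.39·17.81 = 88.5529.

88.5529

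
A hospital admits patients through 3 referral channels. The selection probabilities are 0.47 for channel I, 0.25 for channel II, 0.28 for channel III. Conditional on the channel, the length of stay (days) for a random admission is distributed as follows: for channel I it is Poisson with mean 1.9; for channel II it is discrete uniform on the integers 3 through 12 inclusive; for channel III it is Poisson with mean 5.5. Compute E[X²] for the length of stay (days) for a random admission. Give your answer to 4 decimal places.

28.7247

For each component E[X²] = Var + (mean)², giving I: 5.51; II: 64.5; III: 35.75.
Overall E[X²] = 0.47·5.51 + 0.25·64.5 + 0.28·35.75 = 28.7247.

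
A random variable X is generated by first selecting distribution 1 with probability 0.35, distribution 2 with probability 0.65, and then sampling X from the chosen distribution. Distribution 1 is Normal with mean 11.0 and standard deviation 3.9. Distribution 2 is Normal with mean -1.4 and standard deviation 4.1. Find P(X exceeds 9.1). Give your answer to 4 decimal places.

Conditional on each component, P(X > 9.1): 1: 0.686934; 2: 0.00521893.
By total probability, P(X > 9.1) = 0.35·0.686934 + 0.65·0.00521893 = 0.243819.

0.2438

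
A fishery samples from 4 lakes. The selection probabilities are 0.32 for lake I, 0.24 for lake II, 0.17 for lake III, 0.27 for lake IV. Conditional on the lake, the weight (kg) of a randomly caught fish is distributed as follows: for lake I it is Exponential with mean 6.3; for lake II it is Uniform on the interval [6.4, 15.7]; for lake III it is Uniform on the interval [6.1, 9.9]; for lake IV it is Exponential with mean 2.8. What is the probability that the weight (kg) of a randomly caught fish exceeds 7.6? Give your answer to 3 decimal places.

Conditional on each lake, P(X > 7.6): I: 0.299288; II: 0.870968; III: 0.605263; IV: 0.0662523.
By total probability, P(X > 7.6) = 0.32·0.299288 + 0.24·0.870968 + 0.17·0.605263 + 0.27·0.0662523 = 0.425587.

0.426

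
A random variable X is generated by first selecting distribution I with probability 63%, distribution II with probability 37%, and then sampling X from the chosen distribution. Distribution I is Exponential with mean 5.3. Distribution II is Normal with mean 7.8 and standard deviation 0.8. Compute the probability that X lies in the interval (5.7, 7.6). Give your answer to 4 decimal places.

0.2116

Conditional on each component, P(5.7 < X < 7.6): I: 0.102774; II: 0.396961.
By total probability, P(5.7 < X < 7.6) = 0.63·0.102774 + 0.37·0.396961 = 0.211623.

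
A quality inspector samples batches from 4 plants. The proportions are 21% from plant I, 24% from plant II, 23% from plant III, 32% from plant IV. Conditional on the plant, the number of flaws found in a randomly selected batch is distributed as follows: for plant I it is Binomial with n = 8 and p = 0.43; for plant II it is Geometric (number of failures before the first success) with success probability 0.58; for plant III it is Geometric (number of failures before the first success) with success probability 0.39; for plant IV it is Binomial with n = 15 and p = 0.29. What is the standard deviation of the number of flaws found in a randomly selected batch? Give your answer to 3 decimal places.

2.200

Per component, I: μ=3.44, E[X²]=13.7944; II: μ=0.724138, E[X²]=1.77289; III: μ=1.5641, E[X²]=6.45694; IV: μ=4.35, E[X²]=22.011.
E[X] = 0.21·3.44 + 0.24·0.724138 + 0.23·1.5641 + 0.32·4.35 = 2.64794.
E[X²] = 0.21·13.7944 + 0.24·1.77289 + 0.23·6.45694 + 0.32·22.011 = 11.8509.
Var(X) = E[X²] − (E[X])² = 11.8509 − 7.01157 = 4.83936.
SD(X) = √4.83936 = 2.19986.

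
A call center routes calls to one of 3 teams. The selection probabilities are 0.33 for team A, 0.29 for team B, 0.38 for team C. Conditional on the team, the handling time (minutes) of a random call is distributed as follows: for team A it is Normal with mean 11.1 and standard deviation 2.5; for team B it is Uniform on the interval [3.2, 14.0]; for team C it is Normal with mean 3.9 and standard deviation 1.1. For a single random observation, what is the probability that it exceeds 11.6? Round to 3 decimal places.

0.203

Conditional on each team, P(X > 11.6): A: 0.42074; B: 0.222222; C: 1.27987e-12.
By total probability, P(X > 11.6) = 0.33·0.42074 + 0.29·0.222222 + 0.38·1.27987e-12 = 0.203289.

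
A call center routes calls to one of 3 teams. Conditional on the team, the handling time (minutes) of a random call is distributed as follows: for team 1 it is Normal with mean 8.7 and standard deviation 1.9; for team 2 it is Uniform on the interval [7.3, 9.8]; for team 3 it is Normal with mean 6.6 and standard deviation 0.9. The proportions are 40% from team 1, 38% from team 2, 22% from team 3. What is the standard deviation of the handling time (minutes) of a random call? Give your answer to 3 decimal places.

Per component, 1: μ=8.7, E[X²]=79.3; 2: μ=8.55, E[X²]=73.6233; 3: μ=6.6, E[X²]=44.37.
E[X] = 0.4·8.7 + 0.38·8.55 + 0.22·6.6 = 8.181.
E[X²] = 0.4·79.3 + 0.38·73.6233 + 0.22·44.37 = 69.4583.
Var(X) = E[X²] − (E[X])² = 69.4583 − 66.9288 = 2.52951.
SD(X) = √2.52951 = 1.59044.

1.590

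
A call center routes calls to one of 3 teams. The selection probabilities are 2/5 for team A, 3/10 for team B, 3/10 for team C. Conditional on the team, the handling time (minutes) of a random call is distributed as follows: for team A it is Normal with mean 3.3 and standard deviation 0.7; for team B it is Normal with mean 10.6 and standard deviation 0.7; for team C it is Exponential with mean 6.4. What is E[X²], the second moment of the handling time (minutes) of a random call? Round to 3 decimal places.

For each component E[X²] = Var + (mean)², giving A: 11.38; B: 112.85; C: 81.92.
Overall E[X²] = 0.4·11.38 + 0.3·112.85 + 0.3·81.92 = 62.983.

62.983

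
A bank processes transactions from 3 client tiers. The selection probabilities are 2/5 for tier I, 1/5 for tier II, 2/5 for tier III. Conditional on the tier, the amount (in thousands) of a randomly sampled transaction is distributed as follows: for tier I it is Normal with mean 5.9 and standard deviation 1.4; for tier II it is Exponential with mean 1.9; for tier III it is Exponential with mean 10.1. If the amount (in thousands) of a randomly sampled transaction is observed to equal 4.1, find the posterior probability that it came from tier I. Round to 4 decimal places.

Likelihoods f(4.1 | ·): I: 0.124688; II: 0.0608254; III: 0.0659752.
Posterior ∝ prior × likelihood. Numerator for I: 0.4·0.124688 = 0.0498752.
Normalizing constant: 0.4·0.124688 + 0.2·0.0608254 + 0.4·0.0659752 = 0.0884303.
P(I | observation) = 0.0498752 / 0.0884303 = 0.564005.

0.5640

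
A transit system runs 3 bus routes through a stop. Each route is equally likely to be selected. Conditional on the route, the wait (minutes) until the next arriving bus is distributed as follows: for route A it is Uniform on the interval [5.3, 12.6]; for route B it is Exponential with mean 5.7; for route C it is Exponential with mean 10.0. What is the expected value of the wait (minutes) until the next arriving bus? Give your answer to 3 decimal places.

8.217

Component means — A: 8.95; B: 5.7; C: 10.
E[X] = 0.333333·8.95 + 0.333333·5.7 + 0.333333·10 = 8.21667.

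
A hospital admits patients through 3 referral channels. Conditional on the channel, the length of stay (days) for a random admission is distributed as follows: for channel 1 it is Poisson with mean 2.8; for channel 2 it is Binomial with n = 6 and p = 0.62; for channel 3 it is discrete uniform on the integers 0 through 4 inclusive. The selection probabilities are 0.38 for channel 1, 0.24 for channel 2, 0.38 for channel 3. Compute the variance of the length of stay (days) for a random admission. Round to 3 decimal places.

2.603

Per component, 1: μ=2.8, E[X²]=10.64; 2: μ=3.72, E[X²]=15.252; 3: μ=2, E[X²]=6.
E[X] = 0.38·2.8 + 0.24·3.72 + 0.38·2 = 2.7168.
E[X²] = 0.38·10.64 + 0.24·15.252 + 0.38·6 = 9.98368.
Var(X) = E[X²] − (E[X])² = 9.98368 − 7.381 = 2.60268.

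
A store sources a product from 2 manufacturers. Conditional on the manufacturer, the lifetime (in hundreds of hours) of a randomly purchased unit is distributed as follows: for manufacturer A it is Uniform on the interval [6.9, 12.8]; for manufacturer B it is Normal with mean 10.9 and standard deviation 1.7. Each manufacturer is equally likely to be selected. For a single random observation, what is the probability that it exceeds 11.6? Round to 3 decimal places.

Conditional on each manufacturer, P(X > 11.6): A: 0.20339; B: 0.340256.
By total probability, P(X > 11.6) = 0.5·0.20339 + 0.5·0.340256 = 0.271823.

0.272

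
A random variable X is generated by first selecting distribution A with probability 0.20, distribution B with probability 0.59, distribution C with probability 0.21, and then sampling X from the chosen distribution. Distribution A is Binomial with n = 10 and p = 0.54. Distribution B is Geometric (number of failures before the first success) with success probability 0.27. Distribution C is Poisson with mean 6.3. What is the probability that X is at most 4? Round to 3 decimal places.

0.576

Conditional on each component, P(X ≤ 4): A: 0.283238; B: 0.792693; C: 0.246904.
By total probability, P(X ≤ 4) = 0.2·0.283238 + 0.59·0.792693 + 0.21·0.246904 = 0.576186.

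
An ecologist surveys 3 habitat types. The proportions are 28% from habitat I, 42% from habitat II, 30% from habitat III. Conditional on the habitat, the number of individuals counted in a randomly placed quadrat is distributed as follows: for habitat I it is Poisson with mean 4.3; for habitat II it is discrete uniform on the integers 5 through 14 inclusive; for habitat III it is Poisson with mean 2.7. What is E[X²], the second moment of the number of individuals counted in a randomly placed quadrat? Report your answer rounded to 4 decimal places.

50.7482

For each component E[X²] = Var + (mean)², giving I: 22.79; II: 98.5; III: 9.99.
Overall E[X²] = 0.28·22.79 + 0.42·98.5 + 0.3·9.99 = 50.7482.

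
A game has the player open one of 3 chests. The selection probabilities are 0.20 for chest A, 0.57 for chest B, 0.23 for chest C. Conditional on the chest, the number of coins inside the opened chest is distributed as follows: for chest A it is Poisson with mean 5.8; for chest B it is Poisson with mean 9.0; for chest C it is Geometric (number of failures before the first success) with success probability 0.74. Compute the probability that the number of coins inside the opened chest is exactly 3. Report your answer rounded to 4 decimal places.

0.0312

Conditional on each chest, P(X = 3): A: 0.098452; B: 0.0149943; C: 0.0130062.
By total probability, P(X = 3) = 0.2·0.098452 + 0.57·0.0149943 + 0.23·0.0130062 = 0.0312286.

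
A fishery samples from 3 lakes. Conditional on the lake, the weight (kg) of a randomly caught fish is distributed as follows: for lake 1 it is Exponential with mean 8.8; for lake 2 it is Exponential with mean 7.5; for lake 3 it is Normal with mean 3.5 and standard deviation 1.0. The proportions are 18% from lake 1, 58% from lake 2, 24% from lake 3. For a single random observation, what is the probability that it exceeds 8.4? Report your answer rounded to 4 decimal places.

0.2585

Conditional on each lake, P(X > 8.4): 1: 0.384987; 2: 0.32628; 3: 4.79183e-07.
By total probability, P(X > 8.4) = 0.18·0.384987 + 0.58·0.32628 + 0.24·4.79183e-07 = 0.25854.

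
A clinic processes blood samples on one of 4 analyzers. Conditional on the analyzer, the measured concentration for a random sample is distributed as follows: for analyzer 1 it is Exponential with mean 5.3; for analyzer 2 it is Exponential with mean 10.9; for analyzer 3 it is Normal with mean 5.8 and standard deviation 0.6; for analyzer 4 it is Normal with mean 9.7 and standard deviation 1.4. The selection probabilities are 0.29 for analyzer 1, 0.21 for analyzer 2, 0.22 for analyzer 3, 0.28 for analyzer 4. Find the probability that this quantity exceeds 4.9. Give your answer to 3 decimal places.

Conditional on each analyzer, P(X > 4.9): 1: 0.396719; 2: 0.637921; 3: 0.933193; 4: 0.999697.
By total probability, P(X > 4.9) = 0.29·0.396719 + 0.21·0.637921 + 0.22·0.933193 + 0.28·0.999697 = 0.734229.

0.734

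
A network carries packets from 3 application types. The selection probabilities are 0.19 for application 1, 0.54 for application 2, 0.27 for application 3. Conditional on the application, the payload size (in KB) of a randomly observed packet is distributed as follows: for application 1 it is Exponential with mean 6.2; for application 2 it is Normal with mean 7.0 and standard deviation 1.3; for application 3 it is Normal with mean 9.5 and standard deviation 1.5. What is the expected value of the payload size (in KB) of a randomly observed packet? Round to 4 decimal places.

7.5230

Component means — 1: 6.2; 2: 7; 3: 9.5.
E[X] = 0.19·6.2 + 0.54·7 + 0.27·9.5 = 7.523.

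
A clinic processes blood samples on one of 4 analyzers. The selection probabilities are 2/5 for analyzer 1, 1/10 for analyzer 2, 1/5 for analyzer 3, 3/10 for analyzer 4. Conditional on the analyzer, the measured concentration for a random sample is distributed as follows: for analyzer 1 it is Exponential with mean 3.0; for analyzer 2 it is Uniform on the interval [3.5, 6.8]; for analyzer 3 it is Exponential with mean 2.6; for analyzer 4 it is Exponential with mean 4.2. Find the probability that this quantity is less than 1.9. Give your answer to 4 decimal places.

Conditional on each analyzer, P(X < 1.9): 1: 0.469181; 2: 0; 3: 0.518462; 4: 0.363888.
By total probability, P(X < 1.9) = 0.4·0.469181 + 0.1·0 + 0.2·0.518462 + 0.3·0.363888 = 0.400531.

0.4005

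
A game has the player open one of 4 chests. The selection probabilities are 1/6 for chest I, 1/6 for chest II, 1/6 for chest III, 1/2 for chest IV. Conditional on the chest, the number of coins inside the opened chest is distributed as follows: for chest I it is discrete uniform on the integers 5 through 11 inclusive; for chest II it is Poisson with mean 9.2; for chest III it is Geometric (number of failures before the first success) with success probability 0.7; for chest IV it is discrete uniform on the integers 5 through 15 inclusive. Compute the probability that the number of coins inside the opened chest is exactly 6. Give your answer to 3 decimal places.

Conditional on each chest, P(X = 6): I: 0.142857; II: 0.0850913; III: 0.0005103; IV: 0.0909091.
By total probability, P(X = 6) = 0.166667·0.142857 + 0.166667·0.0850913 + 0.166667·0.0005103 + 0.5·0.0909091 = 0.083531.

0.084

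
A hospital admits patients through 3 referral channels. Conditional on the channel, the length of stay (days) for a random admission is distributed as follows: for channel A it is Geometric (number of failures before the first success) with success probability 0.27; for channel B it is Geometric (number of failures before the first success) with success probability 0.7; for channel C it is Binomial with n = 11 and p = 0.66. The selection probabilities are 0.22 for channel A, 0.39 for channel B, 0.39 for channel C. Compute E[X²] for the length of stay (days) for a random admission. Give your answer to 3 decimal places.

For each component E[X²] = Var + (mean)², giving A: 17.3237; B: 0.795918; C: 55.176.
Overall E[X²] = 0.22·17.3237 + 0.39·0.795918 + 0.39·55.176 = 25.6403.

25.640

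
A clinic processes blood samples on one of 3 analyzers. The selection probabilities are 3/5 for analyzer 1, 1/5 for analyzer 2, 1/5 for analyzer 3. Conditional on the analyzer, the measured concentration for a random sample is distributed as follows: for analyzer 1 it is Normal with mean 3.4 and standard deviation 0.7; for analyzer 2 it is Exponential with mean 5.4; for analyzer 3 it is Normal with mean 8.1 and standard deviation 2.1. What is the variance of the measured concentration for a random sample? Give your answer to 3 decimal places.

Per component, 1: μ=3.4, E[X²]=12.05; 2: μ=5.4, E[X²]=58.32; 3: μ=8.1, E[X²]=70.02.
E[X] = 0.6·3.4 + 0.2·5.4 + 0.2·8.1 = 4.74.
E[X²] = 0.6·12.05 + 0.2·58.32 + 0.2·70.02 = 32.898.
Var(X) = E[X²] − (E[X])² = 32.898 − 22.4676 = 10.4304.

10.430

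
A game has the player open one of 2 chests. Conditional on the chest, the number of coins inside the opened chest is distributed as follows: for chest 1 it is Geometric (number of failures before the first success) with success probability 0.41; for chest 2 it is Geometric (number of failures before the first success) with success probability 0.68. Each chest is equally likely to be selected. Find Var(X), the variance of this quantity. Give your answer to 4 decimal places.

Per component, 1: μ=1.43902, E[X²]=5.58061; 2: μ=0.470588, E[X²]=0.913495.
E[X] = 0.5·1.43902 + 0.5·0.470588 = 0.954806.
E[X²] = 0.5·5.58061 + 0.5·0.913495 = 3.24705.
Var(X) = E[X²] − (E[X])² = 3.24705 − 0.911655 = 2.3354.

2.3354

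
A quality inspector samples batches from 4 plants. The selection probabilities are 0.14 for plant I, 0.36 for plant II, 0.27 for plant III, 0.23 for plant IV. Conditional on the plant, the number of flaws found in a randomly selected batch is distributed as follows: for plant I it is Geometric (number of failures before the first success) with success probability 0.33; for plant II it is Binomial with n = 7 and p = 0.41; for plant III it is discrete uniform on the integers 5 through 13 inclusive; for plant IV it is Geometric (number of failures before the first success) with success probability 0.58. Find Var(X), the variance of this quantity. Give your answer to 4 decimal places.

13.7717

Per component, I: μ=2.0303, E[X²]=10.2746; II: μ=2.87, E[X²]=9.9302; III: μ=9, E[X²]=87.6667; IV: μ=0.724138, E[X²]=1.77289.
E[X] = 0.14·2.0303 + 0.36·2.87 + 0.27·9 + 0.23·0.724138 = 3.91399.
E[X²] = 0.14·10.2746 + 0.36·9.9302 + 0.27·87.6667 + 0.23·1.77289 = 29.0911.
Var(X) = E[X²] − (E[X])² = 29.0911 − 15.3194 = 13.7717.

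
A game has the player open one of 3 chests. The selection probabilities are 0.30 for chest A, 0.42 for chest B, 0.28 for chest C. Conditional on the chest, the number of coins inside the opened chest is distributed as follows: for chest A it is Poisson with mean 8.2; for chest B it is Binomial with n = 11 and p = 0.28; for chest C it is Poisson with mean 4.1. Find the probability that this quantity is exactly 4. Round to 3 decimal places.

Conditional on each chest, P(X = 4): A: 0.0517404; B: 0.203457; C: 0.195127.
By total probability, P(X = 4) = 0.3·0.0517404 + 0.42·0.203457 + 0.28·0.195127 = 0.15561.

0.156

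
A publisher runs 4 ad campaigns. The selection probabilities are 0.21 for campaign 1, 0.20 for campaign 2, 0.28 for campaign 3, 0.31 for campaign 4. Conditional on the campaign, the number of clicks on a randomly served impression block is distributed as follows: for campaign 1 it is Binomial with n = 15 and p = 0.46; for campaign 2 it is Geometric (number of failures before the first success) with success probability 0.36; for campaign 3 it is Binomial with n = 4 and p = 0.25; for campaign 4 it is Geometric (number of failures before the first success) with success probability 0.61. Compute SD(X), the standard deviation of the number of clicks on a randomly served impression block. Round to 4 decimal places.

Per component, 1: μ=6.9, E[X²]=51.336; 2: μ=1.77778, E[X²]=8.09877; 3: μ=1, E[X²]=1.75; 4: μ=0.639344, E[X²]=1.45687.
E[X] = 0.21·6.9 + 0.2·1.77778 + 0.28·1 + 0.31·0.639344 = 2.28275.
E[X²] = 0.21·51.336 + 0.2·8.09877 + 0.28·1.75 + 0.31·1.45687 = 13.3419.
Var(X) = E[X²] − (E[X])² = 13.3419 − 5.21096 = 8.13098.
SD(X) = √8.13098 = 2.85149.

2.8515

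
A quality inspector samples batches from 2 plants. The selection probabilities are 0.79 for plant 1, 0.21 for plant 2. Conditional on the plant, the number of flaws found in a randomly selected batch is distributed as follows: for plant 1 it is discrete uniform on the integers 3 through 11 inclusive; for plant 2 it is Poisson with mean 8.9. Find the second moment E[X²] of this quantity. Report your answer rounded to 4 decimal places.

62.4798

For each component E[X²] = Var + (mean)², giving 1: 55.6667; 2: 88.11.
Overall E[X²] = 0.79·55.6667 + 0.21·88.11 = 62.4798.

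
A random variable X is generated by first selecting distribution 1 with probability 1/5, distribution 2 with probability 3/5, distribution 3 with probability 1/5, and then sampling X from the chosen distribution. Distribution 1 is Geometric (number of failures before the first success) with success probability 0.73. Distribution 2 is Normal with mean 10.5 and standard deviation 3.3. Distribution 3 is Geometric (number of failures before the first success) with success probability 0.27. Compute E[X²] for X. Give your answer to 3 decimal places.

For each component E[X²] = Var + (mean)², giving 1: 0.64346; 2: 121.14; 3: 17.3237.
Overall E[X²] = 0.2·0.64346 + 0.6·121.14 + 0.2·17.3237 = 76.2774.

76.277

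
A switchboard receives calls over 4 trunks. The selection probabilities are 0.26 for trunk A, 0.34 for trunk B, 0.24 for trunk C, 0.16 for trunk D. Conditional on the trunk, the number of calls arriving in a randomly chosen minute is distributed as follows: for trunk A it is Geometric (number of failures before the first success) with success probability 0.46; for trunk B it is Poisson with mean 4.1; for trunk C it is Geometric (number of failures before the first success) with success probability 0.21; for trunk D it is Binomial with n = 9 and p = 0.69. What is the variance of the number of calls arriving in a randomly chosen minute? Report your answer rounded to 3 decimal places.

Per component, A: μ=1.17391, E[X²]=3.93006; B: μ=4.1, E[X²]=20.91; C: μ=3.7619, E[X²]=32.0658; D: μ=6.21, E[X²]=40.4892.
E[X] = 0.26·1.17391 + 0.34·4.1 + 0.24·3.7619 + 0.16·6.21 = 3.59567.
E[X²] = 0.26·3.93006 + 0.34·20.91 + 0.24·32.0658 + 0.16·40.4892 = 22.3053.
Var(X) = E[X²] − (E[X])² = 22.3053 − 12.9289 = 9.37639.

9.376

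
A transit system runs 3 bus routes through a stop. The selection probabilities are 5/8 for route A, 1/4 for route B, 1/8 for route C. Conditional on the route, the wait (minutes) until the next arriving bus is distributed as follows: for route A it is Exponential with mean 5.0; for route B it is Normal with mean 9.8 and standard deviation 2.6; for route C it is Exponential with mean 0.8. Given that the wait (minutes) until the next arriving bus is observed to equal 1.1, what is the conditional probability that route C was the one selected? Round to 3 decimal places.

Likelihoods f(1.1 | ·): A: 0.160504; B: 0.000568322; C: 0.316049.
Posterior ∝ prior × likelihood. Numerator for C: 0.125·0.316049 = 0.0395062.
Normalizing constant: 0.625·0.160504 + 0.25·0.000568322 + 0.125·0.316049 = 0.139963.
P(C | observation) = 0.0395062 / 0.139963 = 0.282261.

0.282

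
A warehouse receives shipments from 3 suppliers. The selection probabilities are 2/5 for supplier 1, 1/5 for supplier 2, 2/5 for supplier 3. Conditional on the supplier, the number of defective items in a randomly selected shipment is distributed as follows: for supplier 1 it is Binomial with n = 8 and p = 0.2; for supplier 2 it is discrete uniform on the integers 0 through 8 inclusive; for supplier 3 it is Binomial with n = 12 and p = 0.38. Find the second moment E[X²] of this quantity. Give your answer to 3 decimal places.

For each component E[X²] = Var + (mean)², giving 1: 3.84; 2: 22.6667; 3: 23.6208.
Overall E[X²] = 0.4·3.84 + 0.2·22.6667 + 0.4·23.6208 = 15.5177.

15.518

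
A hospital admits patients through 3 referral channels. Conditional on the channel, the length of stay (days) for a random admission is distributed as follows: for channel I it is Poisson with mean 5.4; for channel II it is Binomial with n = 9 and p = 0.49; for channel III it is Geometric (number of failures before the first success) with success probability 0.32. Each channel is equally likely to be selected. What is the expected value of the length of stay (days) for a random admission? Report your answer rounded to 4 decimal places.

3.9783

Component means — I: 5.4; II: 4.41; III: 2.125.
E[X] = 0.333333·5.4 + 0.333333·4.41 + 0.333333·2.125 = 3.97833.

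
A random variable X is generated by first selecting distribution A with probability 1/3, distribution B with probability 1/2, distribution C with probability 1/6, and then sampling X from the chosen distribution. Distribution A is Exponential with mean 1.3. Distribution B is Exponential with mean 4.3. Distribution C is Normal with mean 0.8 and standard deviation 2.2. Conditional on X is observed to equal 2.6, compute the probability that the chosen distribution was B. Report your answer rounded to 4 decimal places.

Likelihoods f(2.6 | ·): A: 0.104104; B: 0.127038; C: 0.129755.
Posterior ∝ prior × likelihood. Numerator for B: 0.5·0.127038 = 0.0635192.
Normalizing constant: 0.333333·0.104104 + 0.5·0.127038 + 0.166667·0.129755 = 0.119846.
P(B | observation) = 0.0635192 / 0.119846 = 0.530005.

0.5300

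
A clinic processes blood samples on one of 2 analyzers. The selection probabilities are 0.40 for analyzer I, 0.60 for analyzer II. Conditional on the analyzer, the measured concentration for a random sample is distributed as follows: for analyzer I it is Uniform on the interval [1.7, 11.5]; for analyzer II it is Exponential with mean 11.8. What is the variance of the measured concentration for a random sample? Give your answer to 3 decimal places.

93.235

Per component, I: μ=6.6, E[X²]=51.5633; II: μ=11.8, E[X²]=278.48.
E[X] = 0.4·6.6 + 0.6·11.8 = 9.72.
E[X²] = 0.4·51.5633 + 0.6·278.48 = 187.713.
Var(X) = E[X²] − (E[X])² = 187.713 − 94.4784 = 93.2349.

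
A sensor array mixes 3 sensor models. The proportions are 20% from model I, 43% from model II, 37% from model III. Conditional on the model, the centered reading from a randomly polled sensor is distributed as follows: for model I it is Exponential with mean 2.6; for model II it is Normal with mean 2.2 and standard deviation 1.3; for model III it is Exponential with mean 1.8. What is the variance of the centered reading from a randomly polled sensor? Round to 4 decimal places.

3.3641

Per component, I: μ=2.6, E[X²]=13.52; II: μ=2.2, E[X²]=6.53; III: μ=1.8, E[X²]=6.48.
E[X] = 0.2·2.6 + 0.43·2.2 + 0.37·1.8 = 2.132.
E[X²] = 0.2·13.52 + 0.43·6.53 + 0.37·6.48 = 7.9095.
Var(X) = E[X²] − (E[X])² = 7.9095 − 4.54542 = 3.36408.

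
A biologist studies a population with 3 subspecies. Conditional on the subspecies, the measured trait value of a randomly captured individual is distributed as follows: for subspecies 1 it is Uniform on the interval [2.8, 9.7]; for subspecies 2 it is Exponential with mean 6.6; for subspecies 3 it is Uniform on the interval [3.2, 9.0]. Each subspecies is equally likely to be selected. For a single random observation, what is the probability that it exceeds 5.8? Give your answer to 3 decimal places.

Conditional on each subspecies, P(X > 5.8): 1: 0.565217; 2: 0.415286; 3: 0.551724.
By total probability, P(X > 5.8) = 0.333333·0.565217 + 0.333333·0.415286 + 0.333333·0.551724 = 0.510743.

0.511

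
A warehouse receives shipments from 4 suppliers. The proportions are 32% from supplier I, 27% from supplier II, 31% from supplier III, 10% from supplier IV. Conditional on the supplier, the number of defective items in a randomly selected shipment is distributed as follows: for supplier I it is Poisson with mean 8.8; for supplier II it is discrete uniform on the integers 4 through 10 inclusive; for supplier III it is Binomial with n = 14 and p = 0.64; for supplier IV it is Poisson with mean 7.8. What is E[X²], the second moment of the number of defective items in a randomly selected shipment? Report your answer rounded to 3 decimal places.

For each component E[X²] = Var + (mean)², giving I: 86.24; II: 53; III: 83.5072; IV: 68.64.
Overall E[X²] = 0.32·86.24 + 0.27·53 + 0.31·83.5072 + 0.1·68.64 = 74.658.

74.658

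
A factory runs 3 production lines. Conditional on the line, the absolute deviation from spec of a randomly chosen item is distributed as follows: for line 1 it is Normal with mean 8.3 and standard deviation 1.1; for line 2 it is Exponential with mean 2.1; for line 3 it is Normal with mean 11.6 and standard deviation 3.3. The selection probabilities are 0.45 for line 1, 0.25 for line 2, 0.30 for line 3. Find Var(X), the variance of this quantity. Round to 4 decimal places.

Per component, 1: μ=8.3, E[X²]=70.1; 2: μ=2.1, E[X²]=8.82; 3: μ=11.6, E[X²]=145.45.
E[X] = 0.45·8.3 + 0.25·2.1 + 0.3·11.6 = 7.74.
E[X²] = 0.45·70.1 + 0.25·8.82 + 0.3·145.45 = 77.385.
Var(X) = E[X²] − (E[X])² = 77.385 − 59.9076 = 17.4774.

17.4774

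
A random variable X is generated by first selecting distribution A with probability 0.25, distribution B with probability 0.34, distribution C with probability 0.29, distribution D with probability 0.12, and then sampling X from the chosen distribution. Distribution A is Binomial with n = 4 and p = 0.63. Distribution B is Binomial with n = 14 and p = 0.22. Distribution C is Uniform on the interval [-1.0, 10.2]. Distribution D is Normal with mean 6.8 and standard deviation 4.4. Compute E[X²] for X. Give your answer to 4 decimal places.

For each component E[X²] = Var + (mean)², giving A: 7.2828; B: 11.8888; C: 31.6133; D: 65.6.
Overall E[X²] = 0.25·7.2828 + 0.34·11.8888 + 0.29·31.6133 + 0.12·65.6 = 22.9028.

22.9028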